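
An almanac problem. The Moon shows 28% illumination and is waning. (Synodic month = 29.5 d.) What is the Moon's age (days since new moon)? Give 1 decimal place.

From f = (1 − cos θ)/2: cos θ = 1 − 2×0.28 = 0.440; arccos → 63.9°.
A waning Moon lies in 180°–360°, so θ = 360° − 63.9° = 296.1°.
Age = 29.5 × 296.1°/360° ≈ 24.26 days.

24.3 days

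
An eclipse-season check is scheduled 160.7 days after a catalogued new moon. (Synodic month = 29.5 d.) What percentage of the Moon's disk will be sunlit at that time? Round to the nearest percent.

160.7/29.5 = 5.447 lunations, so 5 complete cycles and 13.20 d into the next.
Elongation θ = 360° × 13.20/29.5 ≈ 161.1°.
cos 161.1° = (-0.946), so f = (1 − (-0.946))/2 = 0.973, so 97%.

97%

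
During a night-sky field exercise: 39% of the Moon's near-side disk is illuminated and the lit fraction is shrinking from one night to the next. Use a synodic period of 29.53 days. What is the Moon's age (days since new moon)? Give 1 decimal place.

cos θ = 1 − 2f = 0.220, giving a principal value of 77.3°.
Since the Moon is past full (waning), take the reflex angle: θ = 360° − 77.3° = 282.7°.
Age = 29.53 × 282.7°/360° ≈ 23.19 days.

23.2 days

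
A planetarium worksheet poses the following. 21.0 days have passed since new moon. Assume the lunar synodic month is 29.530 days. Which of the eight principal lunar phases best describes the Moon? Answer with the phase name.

last quarter

At 21.0/29.530 of the cycle, θ ≈ 256° — the last quarter range.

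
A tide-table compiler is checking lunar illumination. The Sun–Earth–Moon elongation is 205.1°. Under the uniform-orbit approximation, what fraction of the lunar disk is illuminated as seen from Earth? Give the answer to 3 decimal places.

cos 205.1° = (-0.906), so f = (1 − (-0.906))/2 = 0.953.

0.953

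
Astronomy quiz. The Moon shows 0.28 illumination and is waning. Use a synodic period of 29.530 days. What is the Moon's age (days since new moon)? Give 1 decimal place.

Invert f = (1 − cos θ)/2 to get cos θ = 1 − 2(0.28) = 0.440, hence θ₀ = arccos 0.440 = 63.9°.
A waning Moon lies in 180°–360°, so θ = 360° − 63.9° = 296.1°.
Age = 29.530 × 296.1°/360° ≈ 24.29 days.

24.3 days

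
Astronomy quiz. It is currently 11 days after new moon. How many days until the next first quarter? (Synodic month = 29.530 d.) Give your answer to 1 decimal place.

First quarter occurs at elongation 90°, i.e. at age 29.530 × 90/360 = 7.383 d.
This lunation's first quarter (7.383 d) has passed, so add one period: 36.913 − 11 = 25.913 days.

25.9 days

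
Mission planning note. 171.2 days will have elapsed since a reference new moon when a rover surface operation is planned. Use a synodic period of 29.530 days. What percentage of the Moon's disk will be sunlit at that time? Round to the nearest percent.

35%

Reduce mod P: 171.2 − 5×29.530 = 23.55 d into the current lunation.
The Moon has covered 23.55/29.530 of its cycle, so θ ≈ 360° × 23.55/29.530 = 287.1°.
Illuminated fraction = (1 − cos 287.1°)/2 = (1 − 0.294)/2 ≈ 0.353, so 35%.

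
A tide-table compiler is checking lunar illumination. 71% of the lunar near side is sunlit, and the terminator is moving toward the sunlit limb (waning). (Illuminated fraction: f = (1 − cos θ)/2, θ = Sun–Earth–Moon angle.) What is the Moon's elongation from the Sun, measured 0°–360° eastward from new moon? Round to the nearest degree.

cos θ = 1 − 2f = -0.420, giving a principal value of 114.8°.
Since the Moon is past full (waning), take the reflex angle: θ = 360° − 114.8° = 245.2°.

245°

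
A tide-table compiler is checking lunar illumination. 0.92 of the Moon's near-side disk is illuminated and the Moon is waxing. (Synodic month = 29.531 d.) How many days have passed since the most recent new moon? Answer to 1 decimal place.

12.1 days

cos θ = 1 − 2f = -0.840, giving a principal value of 147.1°.
The Moon is waxing (0°–180°), so θ = 147.1° directly.
That fraction of the synodic month is 147.1/360 × 29.531 d ≈ 12.07 d.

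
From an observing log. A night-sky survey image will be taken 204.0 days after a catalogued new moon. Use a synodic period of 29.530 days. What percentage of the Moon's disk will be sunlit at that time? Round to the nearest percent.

8%

Reduce mod P: 204.0 − 6×29.530 = 26.82 d into the current lunation.
Phase angle: θ = 360°·(26.82 d)/(29.530 d) = 327.0°.
cos 327.0° = 0.838, so f = (1 − 0.838)/2 = 0.081, so 8%.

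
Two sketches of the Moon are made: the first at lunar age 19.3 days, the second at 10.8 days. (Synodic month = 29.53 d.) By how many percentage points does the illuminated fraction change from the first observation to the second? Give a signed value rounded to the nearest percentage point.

+5 pp

First observation: θ = 360°·19.3/29.53 = 235.3°, so f = 0.785.
Second observation: θ = 131.7°, f = 0.832.
Δf = 0.832 − 0.785 = +0.048, i.e. +5 pp.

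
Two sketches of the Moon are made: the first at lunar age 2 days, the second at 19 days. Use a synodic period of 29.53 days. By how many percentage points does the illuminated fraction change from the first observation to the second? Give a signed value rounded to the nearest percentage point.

+77 pp

First observation: θ = 360°·2/29.53 = 24.4°, so f = 0.045.
Second observation: θ = 231.6°, f = 0.810.
Δf = 0.810 − 0.045 = +0.766, i.e. +77 pp.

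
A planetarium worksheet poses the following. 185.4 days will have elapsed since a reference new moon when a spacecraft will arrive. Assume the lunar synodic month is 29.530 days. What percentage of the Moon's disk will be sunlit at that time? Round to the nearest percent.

59%

185.4 d spans 6 complete synodic months (6 × 29.530 = 177.18 d) plus 8.22 d.
Phase angle: θ = 360°·(8.22 d)/(29.530 d) = 100.2°.
With cos θ = (-0.177), the lit fraction is (1 − (-0.177))/2 ≈ 0.589, so 59%.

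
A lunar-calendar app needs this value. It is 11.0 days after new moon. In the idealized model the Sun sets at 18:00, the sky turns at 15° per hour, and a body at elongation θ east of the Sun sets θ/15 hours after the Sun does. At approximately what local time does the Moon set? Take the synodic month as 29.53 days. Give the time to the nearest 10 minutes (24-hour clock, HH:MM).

Phase angle: θ = 360°·(11.0 d)/(29.53 d) = 134.1°.
The Moon trails the Sun by θ/15 = 134.1/15 ≈ 8.94 hours.
18:00 + 8.940 h ≈ 02:56 → 03:00 to the nearest ten minutes.

03:00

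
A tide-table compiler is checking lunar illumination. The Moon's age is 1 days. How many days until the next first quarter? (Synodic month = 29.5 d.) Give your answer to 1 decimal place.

First quarter occurs at elongation 90°, i.e. at age 29.5 × 90/360 = 7.375 d.
That is 7.375 − 1 = 6.375 days ahead.

6.4 days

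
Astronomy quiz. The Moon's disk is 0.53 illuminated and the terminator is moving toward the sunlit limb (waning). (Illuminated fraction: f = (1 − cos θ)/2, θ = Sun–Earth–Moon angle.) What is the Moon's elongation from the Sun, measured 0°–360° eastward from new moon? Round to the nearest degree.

267°

cos θ = 1 − 2f = -0.060, giving a principal value of 93.4°.
Since the Moon is past full (waning), take the reflex angle: θ = 360° − 93.4° = 266.6°.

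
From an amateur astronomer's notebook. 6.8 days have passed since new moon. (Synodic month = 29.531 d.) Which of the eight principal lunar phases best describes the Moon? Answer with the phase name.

At 6.8/29.531 of the cycle, θ ≈ 83° — the first quarter range.

first quarter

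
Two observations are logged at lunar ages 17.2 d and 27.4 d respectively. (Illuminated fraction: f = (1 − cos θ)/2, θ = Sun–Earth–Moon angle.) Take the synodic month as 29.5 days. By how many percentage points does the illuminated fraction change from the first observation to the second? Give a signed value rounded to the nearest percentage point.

-88 percentage points

First observation: θ = 360°·17.2/29.5 = 209.9°, so f = 0.933.
Second observation: θ = 334.4°, f = 0.049.
Δf = 0.049 − 0.933 = -0.884, i.e. -88 pp.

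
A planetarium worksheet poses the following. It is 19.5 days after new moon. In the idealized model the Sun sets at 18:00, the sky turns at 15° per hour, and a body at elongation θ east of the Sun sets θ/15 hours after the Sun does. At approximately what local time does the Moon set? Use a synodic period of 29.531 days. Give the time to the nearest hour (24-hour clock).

10:00

Elongation θ = 360° × 19.5/29.531 ≈ 237.7°.
The Moon trails the Sun by θ/15 = 237.7/15 ≈ 15.85 hours.
18:00 + 15.85 h ≈ 09:51 → 10:00 to the nearest hour.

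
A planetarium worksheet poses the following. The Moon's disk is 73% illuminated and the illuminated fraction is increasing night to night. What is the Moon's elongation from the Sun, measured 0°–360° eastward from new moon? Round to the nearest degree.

From f = (1 − cos θ)/2: cos θ = 1 − 2×0.73 = -0.460; arccos → 117.4°.
Waxing ⇒ before full, so θ = 117.4°.

117°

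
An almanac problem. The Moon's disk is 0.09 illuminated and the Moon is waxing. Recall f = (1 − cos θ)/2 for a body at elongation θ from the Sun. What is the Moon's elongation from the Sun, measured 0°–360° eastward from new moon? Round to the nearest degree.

Invert f = (1 − cos θ)/2 to get cos θ = 1 − 2(0.09) = 0.820, hence θ₀ = arccos 0.820 = 34.9°.
Before full moon the principal value applies: θ = 34.9°.

35°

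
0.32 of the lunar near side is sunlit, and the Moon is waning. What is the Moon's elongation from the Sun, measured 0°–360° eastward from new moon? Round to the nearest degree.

291°

cos θ = 1 − 2f = 0.360, giving a principal value of 68.9°.
A waning Moon lies in 180°–360°, so θ = 360° − 68.9° = 291.1°.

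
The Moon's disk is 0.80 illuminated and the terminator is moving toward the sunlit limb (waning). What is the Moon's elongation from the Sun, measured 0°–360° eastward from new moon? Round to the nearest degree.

233°

From f = (1 − cos θ)/2: cos θ = 1 − 2×0.80 = -0.600; arccos → 126.9°.
Waning ⇒ past full, so θ = 360° − 126.9° = 233.1°.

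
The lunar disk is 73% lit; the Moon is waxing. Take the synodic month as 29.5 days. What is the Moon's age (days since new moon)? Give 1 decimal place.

cos θ = 1 − 2f = -0.460, giving a principal value of 117.4°.
Before full moon the principal value applies: θ = 117.4°.
Age = 29.5 × 117.4°/360° ≈ 9.62 days.

9.6 days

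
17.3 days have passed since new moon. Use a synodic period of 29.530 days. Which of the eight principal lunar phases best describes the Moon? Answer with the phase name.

waning gibbous

At 17.3/29.530 of the cycle, θ ≈ 211° — the waning gibbous range.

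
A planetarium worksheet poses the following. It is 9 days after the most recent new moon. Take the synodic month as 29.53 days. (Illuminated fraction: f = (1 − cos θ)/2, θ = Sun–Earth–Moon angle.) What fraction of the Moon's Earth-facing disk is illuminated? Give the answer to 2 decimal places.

Phase angle: θ = 360°·(9 d)/(29.53 d) = 109.7°.
Illuminated fraction = (1 − cos 109.7°)/2 = (1 − (-0.337))/2 ≈ 0.669.

0.67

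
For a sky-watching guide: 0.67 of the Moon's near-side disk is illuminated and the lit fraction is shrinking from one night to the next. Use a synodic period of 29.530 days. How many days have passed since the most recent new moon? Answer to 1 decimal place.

From f = (1 − cos θ)/2: cos θ = 1 − 2×0.67 = -0.340; arccos → 109.9°.
Waning ⇒ past full, so θ = 360° − 109.9° = 250.1°.
At 360°/29.530 d per day, 250.1° corresponds to 20.52 days.

20.5 days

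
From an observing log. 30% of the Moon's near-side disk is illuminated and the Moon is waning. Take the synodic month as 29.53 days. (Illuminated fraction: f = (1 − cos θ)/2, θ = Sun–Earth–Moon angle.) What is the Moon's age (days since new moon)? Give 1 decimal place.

cos θ = 1 − 2f = 0.400, giving a principal value of 66.4°.
Waning ⇒ past full, so θ = 360° − 66.4° = 293.6°.
Age = 29.53 × 293.6°/360° ≈ 24.08 days.

24.1 days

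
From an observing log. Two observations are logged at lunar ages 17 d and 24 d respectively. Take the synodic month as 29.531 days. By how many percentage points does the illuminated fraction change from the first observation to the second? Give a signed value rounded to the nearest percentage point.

First observation: θ = 360°·17/29.531 = 207.2°, so f = 0.945.
Second observation: θ = 292.6°, f = 0.308.
Δf = 0.308 − 0.945 = -0.636, i.e. -64 pp.

-64 pp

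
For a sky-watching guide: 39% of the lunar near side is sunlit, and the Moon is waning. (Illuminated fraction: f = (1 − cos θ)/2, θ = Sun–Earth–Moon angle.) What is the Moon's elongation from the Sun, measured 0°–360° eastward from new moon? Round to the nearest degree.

Invert f = (1 − cos θ)/2 to get cos θ = 1 − 2(0.39) = 0.220, hence θ₀ = arccos 0.220 = 77.3°.
A waning Moon lies in 180°–360°, so θ = 360° − 77.3° = 282.7°.

283°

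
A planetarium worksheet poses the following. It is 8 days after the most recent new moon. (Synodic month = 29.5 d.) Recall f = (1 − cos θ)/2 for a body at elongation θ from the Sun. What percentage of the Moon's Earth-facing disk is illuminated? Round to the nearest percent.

57%

The Moon has covered 8/29.5 of its cycle, so θ ≈ 360° × 8/29.5 = 97.6°.
cos 97.6° = (-0.133), so f = (1 − (-0.133))/2 = 0.566, so 57%.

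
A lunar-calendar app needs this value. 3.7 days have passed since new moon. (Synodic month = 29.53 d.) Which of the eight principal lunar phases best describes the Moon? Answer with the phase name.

At 3.7/29.53 of the cycle, θ ≈ 45° — the waxing crescent range.

waxing crescent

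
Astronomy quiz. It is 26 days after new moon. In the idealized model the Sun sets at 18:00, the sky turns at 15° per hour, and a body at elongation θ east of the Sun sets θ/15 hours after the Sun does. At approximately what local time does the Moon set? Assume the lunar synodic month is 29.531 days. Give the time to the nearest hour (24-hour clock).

15:00

Phase angle: θ = 360°·(26 d)/(29.531 d) = 317.0°.
At 15° of sky rotation per hour, 317.0° corresponds to a 21.13 h lag.
18:00 + 21.13 h ≈ 15:08 → 15:00 to the nearest hour.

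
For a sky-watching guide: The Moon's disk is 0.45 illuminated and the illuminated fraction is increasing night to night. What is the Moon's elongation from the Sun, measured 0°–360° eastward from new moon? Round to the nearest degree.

84°

cos θ = 1 − 2f = 0.100, giving a principal value of 84.3°.
Waxing ⇒ before full, so θ = 84.3°.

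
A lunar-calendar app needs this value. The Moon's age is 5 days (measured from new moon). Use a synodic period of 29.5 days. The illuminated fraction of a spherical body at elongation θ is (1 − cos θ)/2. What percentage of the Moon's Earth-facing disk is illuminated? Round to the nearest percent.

26%

Phase angle: θ = 360°·(5 d)/(29.5 d) = 61.0°.
cos 61.0° = 0.485, so f = (1 − 0.485)/2 = 0.258, so 26%.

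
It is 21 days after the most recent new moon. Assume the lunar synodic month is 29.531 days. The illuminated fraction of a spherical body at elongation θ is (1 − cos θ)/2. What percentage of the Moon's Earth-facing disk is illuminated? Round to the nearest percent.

62%

The Moon has covered 21/29.531 of its cycle, so θ ≈ 360° × 21/29.531 = 256.0°.
With cos θ = (-0.242), the lit fraction is (1 − (-0.242))/2 ≈ 0.621, so 62%.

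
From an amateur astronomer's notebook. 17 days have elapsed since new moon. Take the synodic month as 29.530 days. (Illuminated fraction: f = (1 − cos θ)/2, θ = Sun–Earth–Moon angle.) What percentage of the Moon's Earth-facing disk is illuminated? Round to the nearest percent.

94%

The Moon has covered 17/29.530 of its cycle, so θ ≈ 360° × 17/29.530 = 207.2°.
Illuminated fraction = (1 − cos 207.2°)/2 = (1 − (-0.889))/2 ≈ 0.945, so 94%.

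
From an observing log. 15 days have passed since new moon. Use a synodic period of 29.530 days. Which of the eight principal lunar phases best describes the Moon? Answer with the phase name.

full moon

At 15/29.530 of the cycle, θ ≈ 183° — the full moon range.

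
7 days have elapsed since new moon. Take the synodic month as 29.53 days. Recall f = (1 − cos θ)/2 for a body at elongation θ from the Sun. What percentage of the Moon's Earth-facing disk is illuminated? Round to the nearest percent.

Elongation θ = 360° × 7/29.53 ≈ 85.3°.
Illuminated fraction = (1 − cos 85.3°)/2 = (1 − 0.081)/2 ≈ 0.459, so 46%.

46%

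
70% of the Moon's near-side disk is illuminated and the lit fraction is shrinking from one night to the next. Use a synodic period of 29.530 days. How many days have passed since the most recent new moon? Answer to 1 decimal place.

20.2 days

cos θ = 1 − 2f = -0.400, giving a principal value of 113.6°.
Waning ⇒ past full, so θ = 360° − 113.6° = 246.4°.
At 360°/29.530 d per day, 246.4° corresponds to 20.21 days.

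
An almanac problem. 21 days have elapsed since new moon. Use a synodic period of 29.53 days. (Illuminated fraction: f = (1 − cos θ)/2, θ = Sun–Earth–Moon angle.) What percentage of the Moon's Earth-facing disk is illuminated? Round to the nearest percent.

62%

Phase angle: θ = 360°·(21 d)/(29.53 d) = 256.0°.
cos 256.0° = (-0.242), so f = (1 − (-0.242))/2 = 0.621, so 62%.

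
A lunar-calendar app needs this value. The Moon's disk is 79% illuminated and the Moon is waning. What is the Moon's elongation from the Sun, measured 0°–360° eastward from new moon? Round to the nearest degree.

235°

cos θ = 1 − 2f = -0.580, giving a principal value of 125.5°.
Since the Moon is past full (waning), take the reflex angle: θ = 360° − 125.5° = 234.5°.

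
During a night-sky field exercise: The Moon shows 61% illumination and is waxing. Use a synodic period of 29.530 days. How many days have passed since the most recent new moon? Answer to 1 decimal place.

8.4 days

Invert f = (1 − cos θ)/2 to get cos θ = 1 − 2(0.61) = -0.220, hence θ₀ = arccos -0.220 = 102.7°.
Waxing ⇒ before full, so θ = 102.7°.
That fraction of the synodic month is 102.7/360 × 29.530 d ≈ 8.42 d.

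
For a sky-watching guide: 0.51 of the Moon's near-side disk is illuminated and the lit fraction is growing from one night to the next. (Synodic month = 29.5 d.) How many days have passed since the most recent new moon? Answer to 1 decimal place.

From f = (1 − cos θ)/2: cos θ = 1 − 2×0.51 = -0.020; arccos → 91.1°.
Before full moon the principal value applies: θ = 91.1°.
At 360°/29.5 d per day, 91.1° corresponds to 7.47 days.

7.5 days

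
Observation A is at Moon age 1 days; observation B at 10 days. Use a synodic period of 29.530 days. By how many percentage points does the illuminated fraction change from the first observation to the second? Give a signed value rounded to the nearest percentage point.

+75 percentage points

θ₁ = 360° × 1/29.530 = 12.2°, f₁ = (1 − cos θ₁)/2 = 0.011.
θ₂ = 360° × 10/29.530 = 121.9°, f₂ = (1 − cos θ₂)/2 = 0.764.
Change = f₂ − f₁ = +0.753 → +75 percentage points.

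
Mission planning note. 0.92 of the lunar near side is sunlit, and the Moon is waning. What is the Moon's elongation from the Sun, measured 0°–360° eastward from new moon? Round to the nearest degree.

From f = (1 − cos θ)/2: cos θ = 1 − 2×0.92 = -0.840; arccos → 147.1°.
Since the Moon is past full (waning), take the reflex angle: θ = 360° − 147.1° = 212.9°.

213°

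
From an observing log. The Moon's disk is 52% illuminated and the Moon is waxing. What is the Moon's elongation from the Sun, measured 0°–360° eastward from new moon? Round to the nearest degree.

Invert f = (1 − cos θ)/2 to get cos θ = 1 − 2(0.52) = -0.040, hence θ₀ = arccos -0.040 = 92.3°.
Before full moon the principal value applies: θ = 92.3°.

92°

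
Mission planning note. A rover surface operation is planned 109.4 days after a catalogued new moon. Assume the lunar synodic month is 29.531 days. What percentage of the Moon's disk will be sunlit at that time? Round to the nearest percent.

64%

Reduce mod P: 109.4 − 3×29.531 = 20.81 d into the current lunation.
The Moon has covered 20.81/29.531 of its cycle, so θ ≈ 360° × 20.81/29.531 = 253.6°.
cos 253.6° = (-0.282), so f = (1 − (-0.282))/2 = 0.641, so 64%.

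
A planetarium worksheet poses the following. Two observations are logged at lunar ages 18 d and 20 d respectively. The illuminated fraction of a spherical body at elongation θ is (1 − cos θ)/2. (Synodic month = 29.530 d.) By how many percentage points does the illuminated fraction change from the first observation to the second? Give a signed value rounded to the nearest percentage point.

-17 percentage points

First observation: θ = 360°·18/29.530 = 219.4°, so f = 0.886.
Second observation: θ = 243.8°, f = 0.721.
Δf = 0.721 − 0.886 = -0.166, i.e. -17 pp.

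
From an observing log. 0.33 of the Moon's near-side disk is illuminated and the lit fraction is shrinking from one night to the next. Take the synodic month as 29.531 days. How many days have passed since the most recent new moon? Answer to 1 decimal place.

23.8 days

Invert f = (1 − cos θ)/2 to get cos θ = 1 − 2(0.33) = 0.340, hence θ₀ = arccos 0.340 = 70.1°.
Waning ⇒ past full, so θ = 360° − 70.1° = 289.9°.
At 360°/29.531 d per day, 289.9° corresponds to 23.78 days.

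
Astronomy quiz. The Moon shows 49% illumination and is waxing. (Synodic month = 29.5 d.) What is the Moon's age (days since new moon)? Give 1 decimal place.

7.3 days

cos θ = 1 − 2f = 0.020, giving a principal value of 88.9°.
The Moon is waxing (0°–180°), so θ = 88.9° directly.
At 360°/29.5 d per day, 88.9° corresponds to 7.28 days.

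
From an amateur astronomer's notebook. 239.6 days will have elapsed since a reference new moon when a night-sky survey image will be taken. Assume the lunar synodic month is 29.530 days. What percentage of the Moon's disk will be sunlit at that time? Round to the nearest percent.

12%

239.6 d spans 8 complete synodic months (8 × 29.530 = 236.24 d) plus 3.36 d.
Elongation θ = 360° × 3.36/29.530 ≈ 41.0°.
cos 41.0° = 0.755, so f = (1 − 0.755)/2 = 0.122, so 12%.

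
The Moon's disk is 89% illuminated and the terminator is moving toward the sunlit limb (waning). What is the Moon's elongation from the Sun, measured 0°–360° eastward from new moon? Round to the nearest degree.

Invert f = (1 − cos θ)/2 to get cos θ = 1 − 2(0.89) = -0.780, hence θ₀ = arccos -0.780 = 141.3°.
Since the Moon is past full (waning), take the reflex angle: θ = 360° − 141.3° = 218.7°.

219°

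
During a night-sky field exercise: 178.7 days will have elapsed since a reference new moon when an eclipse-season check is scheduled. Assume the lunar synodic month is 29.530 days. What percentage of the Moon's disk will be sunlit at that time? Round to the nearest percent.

178.7 d spans 6 complete synodic months (6 × 29.530 = 177.18 d) plus 1.52 d.
Elongation θ = 360° × 1.52/29.530 ≈ 18.5°.
cos 18.5° = 0.948, so f = (1 − 0.948)/2 = 0.026, so 3%.

3%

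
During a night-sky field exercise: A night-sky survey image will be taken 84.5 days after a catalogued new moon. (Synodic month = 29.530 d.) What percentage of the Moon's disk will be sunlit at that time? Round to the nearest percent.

84.5 d spans 2 complete synodic months (2 × 29.530 = 59.06 d) plus 25.44 d.
The Moon has covered 25.44/29.530 of its cycle, so θ ≈ 360° × 25.44/29.530 = 310.1°.
Illuminated fraction = (1 − cos 310.1°)/2 = (1 − 0.645)/2 ≈ 0.178, so 18%.

18%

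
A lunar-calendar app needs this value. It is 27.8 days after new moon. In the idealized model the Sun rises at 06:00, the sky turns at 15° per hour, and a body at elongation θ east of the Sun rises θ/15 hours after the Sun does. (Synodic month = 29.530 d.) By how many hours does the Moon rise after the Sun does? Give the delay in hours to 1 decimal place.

22.6 h

Elongation θ = 360° × 27.8/29.530 ≈ 338.9°.
Delay after the Sun = 338.9° / (15°/h) ≈ 22.59 h.
So the Moon rises 22.59 h after the Sun.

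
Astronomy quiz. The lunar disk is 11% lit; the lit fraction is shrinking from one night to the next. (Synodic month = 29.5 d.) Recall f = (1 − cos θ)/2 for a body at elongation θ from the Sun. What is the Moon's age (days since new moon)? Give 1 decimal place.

26.3 days

From f = (1 − cos θ)/2: cos θ = 1 − 2×0.11 = 0.780; arccos → 38.7°.
Waning ⇒ past full, so θ = 360° − 38.7° = 321.3°.
That fraction of the synodic month is 321.3/360 × 29.5 d ≈ 26.33 d.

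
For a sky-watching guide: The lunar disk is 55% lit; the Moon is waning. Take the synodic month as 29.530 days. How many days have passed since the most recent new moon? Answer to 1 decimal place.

21.7 days

cos θ = 1 − 2f = -0.100, giving a principal value of 95.7°.
Since the Moon is past full (waning), take the reflex angle: θ = 360° − 95.7° = 264.3°.
Age = 29.530 × 264.3°/360° ≈ 21.68 days.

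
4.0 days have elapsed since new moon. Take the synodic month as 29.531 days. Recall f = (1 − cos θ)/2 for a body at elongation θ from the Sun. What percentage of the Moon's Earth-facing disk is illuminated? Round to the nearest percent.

17%

The Moon has covered 4.0/29.531 of its cycle, so θ ≈ 360° × 4.0/29.531 = 48.8°.
cos 48.8° = 0.659, so f = (1 − 0.659)/2 = 0.170, so 17%.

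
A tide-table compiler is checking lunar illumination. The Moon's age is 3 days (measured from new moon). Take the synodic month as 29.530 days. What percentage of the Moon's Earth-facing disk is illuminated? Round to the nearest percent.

10%

Elongation θ = 360° × 3/29.530 ≈ 36.6°.
With cos θ = 0.803, the lit fraction is (1 − 0.803)/2 ≈ 0.098, so 10%.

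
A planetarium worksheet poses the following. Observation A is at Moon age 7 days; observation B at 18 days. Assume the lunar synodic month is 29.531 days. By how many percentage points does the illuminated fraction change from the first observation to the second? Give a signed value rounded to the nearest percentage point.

First observation: θ = 360°·7/29.531 = 85.3°, so f = 0.459.
Second observation: θ = 219.4°, f = 0.886.
Δf = 0.886 − 0.459 = +0.427, i.e. +43 pp.

+43 pp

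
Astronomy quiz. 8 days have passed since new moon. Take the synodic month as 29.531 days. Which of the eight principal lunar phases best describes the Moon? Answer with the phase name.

θ ≈ 360° × 8/29.531 = 98°, which falls in the first quarter sector.

first quarter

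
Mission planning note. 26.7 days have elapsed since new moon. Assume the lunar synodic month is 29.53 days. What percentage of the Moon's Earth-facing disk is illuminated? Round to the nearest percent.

9%

Phase angle: θ = 360°·(26.7 d)/(29.53 d) = 325.5°.
cos 325.5° = 0.824, so f = (1 − 0.824)/2 = 0.088, so 9%.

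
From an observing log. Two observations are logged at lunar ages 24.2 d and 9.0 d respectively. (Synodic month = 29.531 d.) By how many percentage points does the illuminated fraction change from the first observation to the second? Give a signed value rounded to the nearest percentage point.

First observation: θ = 360°·24.2/29.531 = 295.0°, so f = 0.289.
Second observation: θ = 109.7°, f = 0.669.
Δf = 0.669 − 0.289 = +0.380, i.e. +38 pp.

+38 pp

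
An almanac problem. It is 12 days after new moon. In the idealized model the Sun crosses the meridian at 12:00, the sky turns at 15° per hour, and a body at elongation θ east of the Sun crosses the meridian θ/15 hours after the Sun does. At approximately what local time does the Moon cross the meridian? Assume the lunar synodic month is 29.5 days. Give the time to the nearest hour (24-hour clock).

Phase angle: θ = 360°·(12 d)/(29.5 d) = 146.4°.
At 15° of sky rotation per hour, 146.4° corresponds to a 9.76 h lag.
12:00 + 9.76 h ≈ 21:46 → 22:00 to the nearest hour.

22:00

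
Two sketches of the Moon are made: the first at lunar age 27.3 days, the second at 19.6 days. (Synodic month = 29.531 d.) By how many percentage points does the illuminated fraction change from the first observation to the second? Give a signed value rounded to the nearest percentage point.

First observation: θ = 360°·27.3/29.531 = 332.8°, so f = 0.055.
Second observation: θ = 238.9°, f = 0.758.
Δf = 0.758 − 0.055 = +0.703, i.e. +70 pp.

+70 percentage points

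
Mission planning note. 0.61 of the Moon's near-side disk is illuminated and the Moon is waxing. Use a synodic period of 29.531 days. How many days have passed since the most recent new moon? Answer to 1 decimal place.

From f = (1 − cos θ)/2: cos θ = 1 − 2×0.61 = -0.220; arccos → 102.7°.
Waxing ⇒ before full, so θ = 102.7°.
That fraction of the synodic month is 102.7/360 × 29.531 d ≈ 8.43 d.

8.4 days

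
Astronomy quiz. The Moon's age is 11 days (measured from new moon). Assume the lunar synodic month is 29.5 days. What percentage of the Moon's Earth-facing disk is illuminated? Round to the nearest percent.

The Moon has covered 11/29.5 of its cycle, so θ ≈ 360° × 11/29.5 = 134.2°.
With cos θ = (-0.698), the lit fraction is (1 − (-0.698))/2 ≈ 0.849, so 85%.

85%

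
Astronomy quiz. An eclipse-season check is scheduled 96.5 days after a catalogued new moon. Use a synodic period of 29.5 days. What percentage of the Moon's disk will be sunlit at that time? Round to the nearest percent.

57%

Reduce mod P: 96.5 − 3×29.5 = 8.00 d into the current lunation.
The Moon has covered 8.00/29.5 of its cycle, so θ ≈ 360° × 8.00/29.5 = 97.6°.
With cos θ = (-0.133), the lit fraction is (1 − (-0.133))/2 ≈ 0.566, so 57%.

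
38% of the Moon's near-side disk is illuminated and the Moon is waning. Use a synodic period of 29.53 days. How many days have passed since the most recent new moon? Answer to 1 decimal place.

From f = (1 − cos θ)/2: cos θ = 1 − 2×0.38 = 0.240; arccos → 76.1°.
Waning ⇒ past full, so θ = 360° − 76.1° = 283.9°.
Age = 29.53 × 283.9°/360° ≈ 23.29 days.

23.3 days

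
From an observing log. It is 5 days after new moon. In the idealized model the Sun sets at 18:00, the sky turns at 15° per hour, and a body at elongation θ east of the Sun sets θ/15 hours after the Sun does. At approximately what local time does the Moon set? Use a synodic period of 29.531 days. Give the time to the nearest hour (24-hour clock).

22:00

Elongation θ = 360° × 5/29.531 ≈ 61.0°.
Delay after the Sun = 61.0° / (15°/h) ≈ 4.06 h.
18:00 + 4.06 h ≈ 22:04 → 22:00 to the nearest hour.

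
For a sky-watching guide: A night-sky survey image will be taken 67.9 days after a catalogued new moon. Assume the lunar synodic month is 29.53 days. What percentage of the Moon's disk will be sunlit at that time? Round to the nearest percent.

67.9/29.53 = 2.299 lunations, so 2 complete cycles and 8.84 d into the next.
Phase angle: θ = 360°·(8.84 d)/(29.53 d) = 107.8°.
cos 107.8° = (-0.305), so f = (1 − (-0.305))/2 = 0.653, so 65%.

65%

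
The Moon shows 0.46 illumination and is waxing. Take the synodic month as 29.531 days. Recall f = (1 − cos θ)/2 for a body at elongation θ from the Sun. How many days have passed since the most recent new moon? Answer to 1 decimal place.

cos θ = 1 − 2f = 0.080, giving a principal value of 85.4°.
The Moon is waxing (0°–180°), so θ = 85.4° directly.
At 360°/29.531 d per day, 85.4° corresponds to 7.01 days.

7.0 days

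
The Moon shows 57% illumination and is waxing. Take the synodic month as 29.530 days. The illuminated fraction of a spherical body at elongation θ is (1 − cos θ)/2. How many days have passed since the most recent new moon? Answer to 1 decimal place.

8.0 days

cos θ = 1 − 2f = -0.140, giving a principal value of 98.0°.
Waxing ⇒ before full, so θ = 98.0°.
Age = 29.530 × 98.0°/360° ≈ 8.04 days.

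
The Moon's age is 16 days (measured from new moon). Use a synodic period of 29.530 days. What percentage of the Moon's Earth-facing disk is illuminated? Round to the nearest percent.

98%

Phase angle: θ = 360°·(16 d)/(29.530 d) = 195.1°.
Illuminated fraction = (1 − cos 195.1°)/2 = (1 − (-0.966))/2 ≈ 0.983, so 98%.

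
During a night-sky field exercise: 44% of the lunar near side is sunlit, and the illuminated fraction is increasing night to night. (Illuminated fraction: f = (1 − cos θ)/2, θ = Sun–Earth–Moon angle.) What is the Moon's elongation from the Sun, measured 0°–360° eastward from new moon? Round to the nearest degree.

83°

From f = (1 − cos θ)/2: cos θ = 1 − 2×0.44 = 0.120; arccos → 83.1°.
Before full moon the principal value applies: θ = 83.1°.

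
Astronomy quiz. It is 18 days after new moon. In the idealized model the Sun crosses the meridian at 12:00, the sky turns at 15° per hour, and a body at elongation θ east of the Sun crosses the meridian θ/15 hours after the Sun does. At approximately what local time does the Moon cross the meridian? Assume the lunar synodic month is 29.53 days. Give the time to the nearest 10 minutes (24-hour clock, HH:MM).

The Moon has covered 18/29.53 of its cycle, so θ ≈ 360° × 18/29.53 = 219.4°.
Delay after the Sun = 219.4° / (15°/h) ≈ 14.63 h.
12:00 + 14.629 h ≈ 02:38 → 02:40 to the nearest ten minutes.

02:40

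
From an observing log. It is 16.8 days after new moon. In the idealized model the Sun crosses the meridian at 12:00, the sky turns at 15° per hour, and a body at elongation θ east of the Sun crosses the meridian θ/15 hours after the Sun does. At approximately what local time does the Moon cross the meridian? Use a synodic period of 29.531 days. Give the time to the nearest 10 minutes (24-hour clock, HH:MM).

Phase angle: θ = 360°·(16.8 d)/(29.531 d) = 204.8°.
The Moon trails the Sun by θ/15 = 204.8/15 ≈ 13.65 hours.
12:00 + 13.653 h ≈ 01:39 → 01:40 to the nearest ten minutes.

01:40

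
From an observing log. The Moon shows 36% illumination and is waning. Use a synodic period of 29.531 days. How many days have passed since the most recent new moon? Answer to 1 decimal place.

Invert f = (1 − cos θ)/2 to get cos θ = 1 − 2(0.36) = 0.280, hence θ₀ = arccos 0.280 = 73.7°.
Waning ⇒ past full, so θ = 360° − 73.7° = 286.3°.
At 360°/29.531 d per day, 286.3° corresponds to 23.48 days.

23.5 days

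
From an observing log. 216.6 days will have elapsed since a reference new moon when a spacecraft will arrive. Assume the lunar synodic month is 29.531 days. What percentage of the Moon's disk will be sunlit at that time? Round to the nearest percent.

216.6/29.531 = 7.335 lunations, so 7 complete cycles and 9.88 d into the next.
The Moon has covered 9.88/29.531 of its cycle, so θ ≈ 360° × 9.88/29.531 = 120.5°.
cos 120.5° = (-0.507), so f = (1 − (-0.507))/2 = 0.754, so 75%.

75%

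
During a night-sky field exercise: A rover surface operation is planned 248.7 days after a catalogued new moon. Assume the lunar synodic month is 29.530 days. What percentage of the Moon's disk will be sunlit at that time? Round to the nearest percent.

94%

248.7/29.530 = 8.422 lunations, so 8 complete cycles and 12.46 d into the next.
Elongation θ = 360° × 12.46/29.530 ≈ 151.9°.
With cos θ = (-0.882), the lit fraction is (1 − (-0.882))/2 ≈ 0.941, so 94%.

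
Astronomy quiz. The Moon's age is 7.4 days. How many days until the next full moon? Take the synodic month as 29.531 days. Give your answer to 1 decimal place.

Full moon occurs at elongation 180°, i.e. at age 29.531 × 180/360 = 14.765 d.
That is 14.765 − 7.4 = 7.365 days ahead.

7.4 days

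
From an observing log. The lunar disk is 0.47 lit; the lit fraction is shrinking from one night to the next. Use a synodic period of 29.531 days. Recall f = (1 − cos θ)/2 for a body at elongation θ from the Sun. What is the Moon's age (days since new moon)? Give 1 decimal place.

22.4 days

cos θ = 1 − 2f = 0.060, giving a principal value of 86.6°.
A waning Moon lies in 180°–360°, so θ = 360° − 86.6° = 273.4°.
Age = 29.531 × 273.4°/360° ≈ 22.43 days.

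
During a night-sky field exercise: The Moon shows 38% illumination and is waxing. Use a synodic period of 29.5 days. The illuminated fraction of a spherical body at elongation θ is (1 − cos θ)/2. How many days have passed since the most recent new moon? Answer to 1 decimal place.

Invert f = (1 − cos θ)/2 to get cos θ = 1 − 2(0.38) = 0.240, hence θ₀ = arccos 0.240 = 76.1°.
Before full moon the principal value applies: θ = 76.1°.
Age = 29.5 × 76.1°/360° ≈ 6.24 days.

6.2 days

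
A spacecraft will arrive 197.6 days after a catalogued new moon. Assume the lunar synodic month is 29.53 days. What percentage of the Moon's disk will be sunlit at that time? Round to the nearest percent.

68%

197.6/29.53 = 6.692 lunations, so 6 complete cycles and 20.42 d into the next.
Elongation θ = 360° × 20.42/29.53 ≈ 248.9°.
With cos θ = (-0.359), the lit fraction is (1 − (-0.359))/2 ≈ 0.680, so 68%.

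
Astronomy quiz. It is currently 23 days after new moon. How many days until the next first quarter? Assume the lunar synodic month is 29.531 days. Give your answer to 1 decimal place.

13.9 days

First quarter occurs at elongation 90°, i.e. at age 29.531 × 90/360 = 7.383 d.
This lunation's first quarter (7.383 d) has passed, so add one period: 36.914 − 23 = 13.914 days.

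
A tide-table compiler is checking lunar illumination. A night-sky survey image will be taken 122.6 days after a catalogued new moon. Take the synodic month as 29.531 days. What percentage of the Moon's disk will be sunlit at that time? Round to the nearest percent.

Reduce mod P: 122.6 − 4×29.531 = 4.48 d into the current lunation.
Elongation θ = 360° × 4.48/29.531 ≈ 54.6°.
Illuminated fraction = (1 − cos 54.6°)/2 = (1 − 0.580)/2 ≈ 0.210, so 21%.

21%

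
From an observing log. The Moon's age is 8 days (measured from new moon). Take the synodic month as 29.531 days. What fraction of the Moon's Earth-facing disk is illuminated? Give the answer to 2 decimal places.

0.57

The Moon has covered 8/29.531 of its cycle, so θ ≈ 360° × 8/29.531 = 97.5°.
With cos θ = (-0.131), the lit fraction is (1 − (-0.131))/2 ≈ 0.565.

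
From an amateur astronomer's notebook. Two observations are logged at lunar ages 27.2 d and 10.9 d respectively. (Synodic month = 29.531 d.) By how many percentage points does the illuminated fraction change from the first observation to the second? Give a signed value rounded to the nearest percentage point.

+78 percentage points

θ₁ = 360° × 27.2/29.531 = 331.6°, f₁ = (1 − cos θ₁)/2 = 0.060.
θ₂ = 360° × 10.9/29.531 = 132.9°, f₂ = (1 − cos θ₂)/2 = 0.840.
Change = f₂ − f₁ = +0.780 → +78 percentage points.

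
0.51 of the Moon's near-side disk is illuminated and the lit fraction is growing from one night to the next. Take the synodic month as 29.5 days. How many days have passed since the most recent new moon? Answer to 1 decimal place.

7.5 days

cos θ = 1 − 2f = -0.020, giving a principal value of 91.1°.
The Moon is waxing (0°–180°), so θ = 91.1° directly.
Age = 29.5 × 91.1°/360° ≈ 7.47 days.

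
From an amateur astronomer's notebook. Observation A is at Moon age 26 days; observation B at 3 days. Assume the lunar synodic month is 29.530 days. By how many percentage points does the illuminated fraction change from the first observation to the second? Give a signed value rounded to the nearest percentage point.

θ₁ = 360° × 26/29.530 = 317.0°, f₁ = (1 − cos θ₁)/2 = 0.135.
θ₂ = 360° × 3/29.530 = 36.6°, f₂ = (1 − cos θ₂)/2 = 0.098.
Change = f₂ − f₁ = -0.036 → -4 percentage points.

-4 pp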